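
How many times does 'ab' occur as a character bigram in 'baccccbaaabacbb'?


Scanning 'baccccbaaabacbb' for bigram 'ab':
  Position 0: 'ba' -> no
  Position 1: 'ac' -> no
  Position 2: 'cc' -> no
  Position 3: 'cc' -> no
  Position 4: 'cc' -> no
  Position 5: 'cb' -> no
  Position 6: 'ba' -> no
  Position 7: 'aa' -> no
  Position 8: 'aa' -> no
  Position 9: 'ab' -> MATCH
  Position 10: 'ba' -> no
  Position 11: 'ac' -> no
  Position 12: 'cb' -> no
  Position 13: 'bb' -> no
Total matches: 1

1


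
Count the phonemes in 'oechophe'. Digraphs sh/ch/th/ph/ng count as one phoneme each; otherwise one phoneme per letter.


Parsing 'oechophe' greedily, digraphs first:
  'o' -> vowel phoneme (phonemes so far: 1)
  'e' -> vowel phoneme (phonemes so far: 2)
  'ch' -> digraph (1 consonant phoneme) (phonemes so far: 3)
  'o' -> vowel phoneme (phonemes so far: 4)
  'ph' -> digraph (1 consonant phoneme) (phonemes so far: 5)
  'e' -> vowel phoneme (phonemes so far: 6)
Total phonemes: 6

6


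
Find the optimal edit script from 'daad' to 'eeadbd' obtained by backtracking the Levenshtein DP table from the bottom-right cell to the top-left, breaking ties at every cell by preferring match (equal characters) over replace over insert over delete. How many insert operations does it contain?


Edit distance = 4. Backtracking from cell (4, 6) with preference match > replace > insert > delete,
then listing the resulting alignment 'daad' -> 'eeadbd' left to right:
  Step 1: insert 'e' [insertion #1]
  Step 2: replace d->e
  Step 3: keep 'a'
  Step 4: insert 'd' [insertion #2]
  Step 5: replace a->b
  Step 6: keep 'd'
Total insertions: 2

2


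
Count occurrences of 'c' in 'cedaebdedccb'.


Scanning 'cedaebdedccb' for 'c':
  Position 0: 'c' -> MATCH (count: 1)
  Position 9: 'c' -> MATCH (count: 2)
  Position 10: 'c' -> MATCH (count: 3)
Total occurrences of 'c': 3

3


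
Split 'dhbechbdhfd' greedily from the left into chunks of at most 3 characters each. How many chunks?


'dhbechbdhfd' has 11 characters.
Chunking with max size 3:
  Chunk 1: 'dhb' (positions 0-2)
  Chunk 2: 'ech' (positions 3-5)
  Chunk 3: 'bdh' (positions 6-8)
  Chunk 4: 'fd' (positions 9-10)
Total chunks: ceil(11 / 3) = 4

4


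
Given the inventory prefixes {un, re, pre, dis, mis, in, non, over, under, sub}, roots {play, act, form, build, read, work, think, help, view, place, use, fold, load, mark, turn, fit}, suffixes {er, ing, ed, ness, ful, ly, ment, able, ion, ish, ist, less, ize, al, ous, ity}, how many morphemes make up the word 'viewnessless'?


Segmenting 'viewnessless' against the inventory:
  'view' -> root (morpheme 1)
  'ness' -> suffix (morpheme 2)
  'less' -> suffix (morpheme 3)
Total morphemes: 3

3


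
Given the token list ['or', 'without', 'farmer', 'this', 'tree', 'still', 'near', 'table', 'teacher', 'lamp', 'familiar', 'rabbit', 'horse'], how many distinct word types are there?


Listing all tokens and tracking unique types:
  Token 1: 'or' -> NEW (unique so far: 1)
  Token 2: 'without' -> NEW (unique so far: 2)
  Token 3: 'farmer' -> NEW (unique so far: 3)
  Token 4: 'this' -> NEW (unique so far: 4)
  Token 5: 'tree' -> NEW (unique so far: 5)
  Token 6: 'still' -> NEW (unique so far: 6)
  Token 7: 'near' -> NEW (unique so far: 7)
  Token 8: 'table' -> NEW (unique so far: 8)
  Token 9: 'teacher' -> NEW (unique so far: 9)
  Token 10: 'lamp' -> NEW (unique so far: 10)
  Token 11: 'familiar' -> NEW (unique so far: 11)
  Token 12: 'rabbit' -> NEW (unique so far: 12)
  Token 13: 'horse' -> NEW (unique so far: 13)
Unique types: ('familiar', 'farmer', 'horse', 'lamp', 'near', 'or', 'rabbit', 'still', 'table', 'teacher', 'this', 'tree', 'without')
Vocabulary size: 13

13


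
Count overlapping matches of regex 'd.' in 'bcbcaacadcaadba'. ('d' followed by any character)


Pattern: d. means 'd' followed by any character.
Scanning 'bcbcaacadcaadba' position-by-position:
  Pos 0: window 'bc' -> no
  Pos 1: window 'cb' -> no
  Pos 2: window 'bc' -> no
  Pos 3: window 'ca' -> no
  Pos 4: window 'aa' -> no
  Pos 5: window 'ac' -> no
  Pos 6: window 'ca' -> no
  Pos 7: window 'ad' -> no
  Pos 8: window 'dc' -> MATCH
  Pos 9: window 'ca' -> no
  Pos 10: window 'aa' -> no
  Pos 11: window 'ad' -> no
  Pos 12: window 'db' -> MATCH
  Pos 13: window 'ba' -> no
  Pos 14: window 'a' -> no
Total matches: 2

2


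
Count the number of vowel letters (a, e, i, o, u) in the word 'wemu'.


Scanning each character of 'wemu':
  Position 1: 'w' -> consonant (running count: 0)
  Position 2: 'e' -> vowel (running count: 1)
  Position 3: 'm' -> consonant (running count: 1)
  Position 4: 'u' -> vowel (running count: 2)
Total vowels: 2

2


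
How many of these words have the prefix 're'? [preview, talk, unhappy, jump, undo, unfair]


Checking each word for prefix 're':
  'preview' -> no (count: 0)
  'talk' -> no (count: 0)
  'unhappy' -> no (count: 0)
  'jump' -> no (count: 0)
  'undo' -> no (count: 0)
  'unfair' -> no (count: 0)
Total with prefix 're': 0

0


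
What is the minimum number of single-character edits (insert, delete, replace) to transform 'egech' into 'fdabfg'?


Building DP table for s1='egech' (len 5) and s2='fdabfg' (len 6):
       f  d  a  b  f  g
    0  1  2  3  4  5  6
  e 1  1  2  3  4  5  6
  g 2  2  2  3  4  5  5
  e 3  3  3  3  4  5  6
  c 4  4  4  4  4  5  6
  h 5  5  5  5  5  5  6
Edit distance = dp[5][6] = 6

6


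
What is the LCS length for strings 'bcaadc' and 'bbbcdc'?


DP table for LCS of 'bcaadc' and 'bbbcdc':
       b  b  b  c  d  c
    0  0  0  0  0  0  0
  b 0  1  1  1  1  1  1
  c 0  1  1  1  2  2  2
  a 0  1  1  1  2  2  2
  a 0  1  1  1  2  2  2
  d 0  1  1  1  2  3  3
  c 0  1  1  1  2  3  4
LCS: 'bcdc'
LCS length = 4

4


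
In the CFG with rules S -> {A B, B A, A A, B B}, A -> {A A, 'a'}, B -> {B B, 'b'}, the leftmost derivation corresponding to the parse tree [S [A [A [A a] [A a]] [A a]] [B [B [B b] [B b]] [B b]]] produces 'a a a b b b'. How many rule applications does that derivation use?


Every bracketed nonterminal node [X ...] in the tree is produced by exactly one rule application.
Reading the tree off as a leftmost derivation:
  Step 1: S  =>  A B   (applied S -> A B)
  Step 2: A B  =>  A A B   (applied A -> A A)
  Step 3: A A B  =>  A A A B   (applied A -> A A)
  Step 4: A A A B  =>  a A A B   (applied A -> a)
  Step 5: a A A B  =>  a a A B   (applied A -> a)
  Step 6: a a A B  =>  a a a B   (applied A -> a)
  Step 7: a a a B  =>  a a a B B   (applied B -> B B)
  Step 8: a a a B B  =>  a a a B B B   (applied B -> B B)
  Step 9: a a a B B B  =>  a a a b B B   (applied B -> b)
  Step 10: a a a b B B  =>  a a a b b B   (applied B -> b)
  Step 11: a a a b b B  =>  a a a b b b   (applied B -> b)
Final yield: a a a b b b
Total rewrite steps: 11

11


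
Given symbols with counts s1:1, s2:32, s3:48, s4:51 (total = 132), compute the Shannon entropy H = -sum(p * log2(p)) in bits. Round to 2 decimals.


Computing entropy H = -sum(p_i * log2(p_i)):
  s1: p = 1/132 = 0.0076, -p*log2(p) = 0.0534
  s2: p = 32/132 = 0.2424, -p*log2(p) = 0.4956
  s3: p = 48/132 = 0.3636, -p*log2(p) = 0.5307
  s4: p = 51/132 = 0.3864, -p*log2(p) = 0.5301
H = sum of terms = 1.6098
Rounded to 2 decimals: 1.61

1.61


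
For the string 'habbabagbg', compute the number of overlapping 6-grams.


String 'habbabagbg' has length L = 10.
Number of overlapping n-grams = L - n + 1
Substituting: 10 - 6 + 1 = 5

5


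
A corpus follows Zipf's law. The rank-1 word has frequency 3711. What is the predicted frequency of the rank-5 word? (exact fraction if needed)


Zipf's law: freq(rank) = f1 / rank
f1 = 3711, rank = 5
freq = 3711 / 5
GCD(3711, 5) = 1
Simplified: 3711/5

3711/5


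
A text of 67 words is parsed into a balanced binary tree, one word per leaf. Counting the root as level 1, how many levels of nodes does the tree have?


In a balanced binary tree with n leaves the deepest leaf is ceil(log2(n)) edges below the root,
so counting node levels inclusive of root and leaves gives ceil(log2(n)) + 1 levels.
log2(67) = 6.0661
ceil(6.0661) = 7
levels = 7 + 1 = 8

8


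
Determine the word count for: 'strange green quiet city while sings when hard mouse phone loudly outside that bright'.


Counting words by splitting on spaces:
  Word 1: 'strange'
  Word 2: 'green'
  Word 3: 'quiet'
  Word 4: 'city'
  Word 5: 'while'
  Word 6: 'sings'
  Word 7: 'when'
  Word 8: 'hard'
  Word 9: 'mouse'
  Word 10: 'phone'
  Word 11: 'loudly'
  Word 12: 'outside'
  Word 13: 'that'
  Word 14: 'bright'
Total words: 14

14


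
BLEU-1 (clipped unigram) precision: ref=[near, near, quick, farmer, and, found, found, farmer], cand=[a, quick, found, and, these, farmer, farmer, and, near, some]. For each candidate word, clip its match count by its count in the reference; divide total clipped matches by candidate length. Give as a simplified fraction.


Reference word counts: {'and': 1, 'farmer': 2, 'found': 2, 'near': 2, 'quick': 1}
Checking each candidate word (with clipping):
  'a' -> not in reference -> no match (matches: 0)
  'quick' -> in reference (ref count 1, used 1/1) -> match (matches: 1)
  'found' -> in reference (ref count 2, used 1/2) -> match (matches: 2)
  'and' -> in reference (ref count 1, used 1/1) -> match (matches: 3)
  'these' -> not in reference -> no match (matches: 3)
  'farmer' -> in reference (ref count 2, used 1/2) -> match (matches: 4)
  'farmer' -> in reference (ref count 2, used 2/2) -> match (matches: 5)
  'and' -> ref count 1 already used up (1/1) -> clipped, no match (matches: 5)
  'near' -> in reference (ref count 2, used 1/2) -> match (matches: 6)
  'some' -> not in reference -> no match (matches: 6)
Clipped matches: 6, Candidate length: 10
Precision = 6/10 = 3/5

3/5


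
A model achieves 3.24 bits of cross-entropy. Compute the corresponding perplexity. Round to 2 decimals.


Perplexity formula: PP = 2^H
H = 3.24
PP = 2^3.24
Decompose: 2^3.24 = 2^3 * 2^0.24
2^3 = 8, 2^0.24 ~ 1.1809927
PP ~ 8 * 1.1809927 = 9.4479416
Rounded to 2 decimals: 9.45

9.45


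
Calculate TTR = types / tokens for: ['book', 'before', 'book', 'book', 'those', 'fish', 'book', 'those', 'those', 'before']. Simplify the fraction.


Tokens: 10
Unique types: ('before', 'book', 'fish', 'those') = 4
TTR = 4/10
Simplify: divide both by 2 -> 2/5
TTR = 2/5

2/5


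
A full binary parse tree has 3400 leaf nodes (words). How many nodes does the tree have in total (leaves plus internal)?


Leaf nodes (terminals): 3400
Internal nodes = n - 1 = 3400 - 1 = 3399
Total = leaves + internal = 3400 + 3399 = 6799

6799


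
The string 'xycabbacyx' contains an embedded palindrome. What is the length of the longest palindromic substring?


Scanning 'xycabbacyx' for palindromic substrings.
Substring at positions 0-9: 'xycabbacyx'.
Check: reverse('xycabbacyx') = 'xycabbacyx' -> palindrome confirmed.
No longer palindromic substring exists; longest length = 10

10


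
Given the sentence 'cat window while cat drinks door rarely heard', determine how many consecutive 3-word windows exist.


Word trigrams from [8] words:
  Trigram 1: (cat window while)
  Trigram 2: (window while cat)
  Trigram 3: (while cat drinks)
  Trigram 4: (cat drinks door)
  Trigram 5: (drinks door rarely)
  Trigram 6: (door rarely heard)
Total word trigrams: 8 - 2 = 6

6


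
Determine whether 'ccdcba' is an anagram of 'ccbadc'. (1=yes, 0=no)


Sort characters of 'ccdcba': 'abcccd'
Sort characters of 'ccbadc': 'abcccd'
Sorted forms match -> they ARE anagrams
Result: 1

1


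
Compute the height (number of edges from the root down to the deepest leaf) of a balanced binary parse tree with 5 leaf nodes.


In a balanced binary tree with n leaves the deepest leaf is ceil(log2(n)) edges below the root.
log2(5) = 2.3219
ceil(2.3219) = 3
height (edges) = 3

3


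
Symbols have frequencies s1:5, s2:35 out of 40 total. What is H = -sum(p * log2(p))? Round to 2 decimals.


Computing entropy H = -sum(p_i * log2(p_i)):
  s1: p = 5/40 = 0.1250, -p*log2(p) = 0.3750
  s2: p = 35/40 = 0.8750, -p*log2(p) = 0.1686
H = sum of terms = 0.5436
Rounded to 2 decimals: 0.54

0.54


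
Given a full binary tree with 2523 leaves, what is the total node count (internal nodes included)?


Leaf nodes (terminals): 2523
Internal nodes = n - 1 = 2523 - 1 = 2522
Total = leaves + internal = 2523 + 2522 = 5045

5045


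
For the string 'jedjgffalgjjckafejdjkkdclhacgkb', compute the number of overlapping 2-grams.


String 'jedjgffalgjjckafejdjkkdclhacgkb' has length L = 31.
Number of overlapping n-grams = L - n + 1
Substituting: 31 - 2 + 1 = 30

30


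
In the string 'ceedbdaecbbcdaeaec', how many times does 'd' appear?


Scanning 'ceedbdaecbbcdaeaec' for 'd':
  Position 3: 'd' -> MATCH (count: 1)
  Position 5: 'd' -> MATCH (count: 2)
  Position 12: 'd' -> MATCH (count: 3)
Total occurrences of 'd': 3

3


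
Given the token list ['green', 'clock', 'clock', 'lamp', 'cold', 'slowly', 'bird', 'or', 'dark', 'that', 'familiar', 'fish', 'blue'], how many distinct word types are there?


Listing all tokens and tracking unique types:
  Token 1: 'green' -> NEW (unique so far: 1)
  Token 2: 'clock' -> NEW (unique so far: 2)
  Token 3: 'clock' -> duplicate (unique so far: 2)
  Token 4: 'lamp' -> NEW (unique so far: 3)
  Token 5: 'cold' -> NEW (unique so far: 4)
  Token 6: 'slowly' -> NEW (unique so far: 5)
  Token 7: 'bird' -> NEW (unique so far: 6)
  Token 8: 'or' -> NEW (unique so far: 7)
  Token 9: 'dark' -> NEW (unique so far: 8)
  Token 10: 'that' -> NEW (unique so far: 9)
  Token 11: 'familiar' -> NEW (unique so far: 10)
  Token 12: 'fish' -> NEW (unique so far: 11)
  Token 13: 'blue' -> NEW (unique so far: 12)
Unique types: ('bird', 'blue', 'clock', 'cold', 'dark', 'familiar', 'fish', 'green', 'lamp', 'or', 'slowly', 'that')
Vocabulary size: 12

12


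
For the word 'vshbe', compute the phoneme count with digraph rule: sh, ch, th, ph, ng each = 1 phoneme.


Parsing 'vshbe' greedily, digraphs first:
  'v' -> consonant phoneme (phonemes so far: 1)
  'sh' -> digraph (1 consonant phoneme) (phonemes so far: 2)
  'b' -> consonant phoneme (phonemes so far: 3)
  'e' -> vowel phoneme (phonemes so far: 4)
Total phonemes: 4

4


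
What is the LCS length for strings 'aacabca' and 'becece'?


DP table for LCS of 'aacabca' and 'becece':
       b  e  c  e  c  e
    0  0  0  0  0  0  0
  a 0  0  0  0  0  0  0
  a 0  0  0  0  0  0  0
  c 0  0  0  1  1  1  1
  a 0  0  0  1  1  1  1
  b 0  1  1  1  1  1  1
  c 0  1  1  2  2  2  2
  a 0  1  1  2  2  2  2
LCS: 'cc'
LCS length = 2

2


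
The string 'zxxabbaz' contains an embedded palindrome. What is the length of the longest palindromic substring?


Scanning 'zxxabbaz' for palindromic substrings.
Substring at positions 3-6: 'abba'.
Check: reverse('abba') = 'abba' -> palindrome confirmed.
Neighbouring characters ('x' / 'z') break symmetry, so it cannot extend further.
No longer palindromic substring exists; longest length = 4

4


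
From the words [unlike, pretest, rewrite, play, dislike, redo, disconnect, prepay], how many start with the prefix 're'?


Checking each word for prefix 're':
  'unlike' -> no (count: 0)
  'pretest' -> no (count: 0)
  'rewrite' -> YES, starts with 're' (count: 1)
  'play' -> no (count: 1)
  'dislike' -> no (count: 1)
  'redo' -> YES, starts with 're' (count: 2)
  'disconnect' -> no (count: 2)
  'prepay' -> no (count: 2)
Total with prefix 're': 2

2


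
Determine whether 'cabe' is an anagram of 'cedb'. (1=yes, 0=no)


Sort characters of 'cabe': 'abce'
Sort characters of 'cedb': 'bcde'
Sorted forms differ -> they are NOT anagrams
Result: 0

0


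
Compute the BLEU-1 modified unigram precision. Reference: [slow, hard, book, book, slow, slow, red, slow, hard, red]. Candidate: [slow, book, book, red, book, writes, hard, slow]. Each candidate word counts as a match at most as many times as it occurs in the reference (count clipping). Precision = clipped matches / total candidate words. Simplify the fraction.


Reference word counts: {'book': 2, 'hard': 2, 'red': 2, 'slow': 4}
Checking each candidate word (with clipping):
  'slow' -> in reference (ref count 4, used 1/4) -> match (matches: 1)
  'book' -> in reference (ref count 2, used 1/2) -> match (matches: 2)
  'book' -> in reference (ref count 2, used 2/2) -> match (matches: 3)
  'red' -> in reference (ref count 2, used 1/2) -> match (matches: 4)
  'book' -> ref count 2 already used up (2/2) -> clipped, no match (matches: 4)
  'writes' -> not in reference -> no match (matches: 4)
  'hard' -> in reference (ref count 2, used 1/2) -> match (matches: 5)
  'slow' -> in reference (ref count 4, used 2/4) -> match (matches: 6)
Clipped matches: 6, Candidate length: 8
Precision = 6/8 = 3/4

3/4


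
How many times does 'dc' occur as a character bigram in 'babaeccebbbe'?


Scanning 'babaeccebbbe' for bigram 'dc':
  Position 0: 'ba' -> no
  Position 1: 'ab' -> no
  Position 2: 'ba' -> no
  Position 3: 'ae' -> no
  Position 4: 'ec' -> no
  Position 5: 'cc' -> no
  Position 6: 'ce' -> no
  Position 7: 'eb' -> no
  Position 8: 'bb' -> no
  Position 9: 'bb' -> no
  Position 10: 'be' -> no
Total matches: 0

0


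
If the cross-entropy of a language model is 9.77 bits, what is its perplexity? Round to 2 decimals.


Perplexity formula: PP = 2^H
H = 9.77
PP = 2^9.77
Decompose: 2^9.77 = 2^9 * 2^0.77
2^9 = 512, 2^0.77 ~ 1.7052698
PP ~ 512 * 1.7052698 = 873.0981376
Rounded to 2 decimals: 873.10

873.10


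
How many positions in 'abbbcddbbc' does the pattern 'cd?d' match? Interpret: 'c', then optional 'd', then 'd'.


Pattern: cd?d means 'c', then optional 'd', then 'd'.
Scanning 'abbbcddbbc' position-by-position:
  Pos 0: window 'abb' -> no
  Pos 1: window 'bbb' -> no
  Pos 2: window 'bbc' -> no
  Pos 3: window 'bcd' -> no
  Pos 4: window 'cdd' -> MATCH
  Pos 5: window 'ddb' -> no
  Pos 6: window 'dbb' -> no
  Pos 7: window 'bbc' -> no
  Pos 8: window 'bc' -> no
  Pos 9: window 'c' -> no
Total matches: 1

1


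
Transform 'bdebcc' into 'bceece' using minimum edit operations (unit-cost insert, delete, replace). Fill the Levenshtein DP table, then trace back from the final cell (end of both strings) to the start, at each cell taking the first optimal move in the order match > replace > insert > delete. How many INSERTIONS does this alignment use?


Edit distance = 3. Backtracking from cell (6, 6) with preference match > replace > insert > delete,
then listing the resulting alignment 'bdebcc' -> 'bceece' left to right:
  Step 1: keep 'b'
  Step 2: replace d->c
  Step 3: keep 'e'
  Step 4: replace b->e
  Step 5: keep 'c'
  Step 6: replace c->e
Total insertions: 0

0


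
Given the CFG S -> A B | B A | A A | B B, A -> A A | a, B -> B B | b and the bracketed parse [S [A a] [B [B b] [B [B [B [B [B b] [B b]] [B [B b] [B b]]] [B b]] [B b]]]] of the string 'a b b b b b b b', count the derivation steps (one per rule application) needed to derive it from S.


Every bracketed nonterminal node [X ...] in the tree is produced by exactly one rule application.
Reading the tree off as a leftmost derivation:
  Step 1: S  =>  A B   (applied S -> A B)
  Step 2: A B  =>  a B   (applied A -> a)
  Step 3: a B  =>  a B B   (applied B -> B B)
  Step 4: a B B  =>  a b B   (applied B -> b)
  Step 5: a b B  =>  a b B B   (applied B -> B B)
  Step 6: a b B B  =>  a b B B B   (applied B -> B B)
  Step 7: a b B B B  =>  a b B B B B   (applied B -> B B)
  Step 8: a b B B B B  =>  a b B B B B B   (applied B -> B B)
  Step 9: a b B B B B B  =>  a b b B B B B   (applied B -> b)
  Step 10: a b b B B B B  =>  a b b b B B B   (applied B -> b)
  Step 11: a b b b B B B  =>  a b b b B B B B   (applied B -> B B)
  Step 12: a b b b B B B B  =>  a b b b b B B B   (applied B -> b)
  Step 13: a b b b b B B B  =>  a b b b b b B B   (applied B -> b)
  Step 14: a b b b b b B B  =>  a b b b b b b B   (applied B -> b)
  Step 15: a b b b b b b B  =>  a b b b b b b b   (applied B -> b)
Final yield: a b b b b b b b
Total rewrite steps: 15

15


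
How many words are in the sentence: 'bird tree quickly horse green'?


Counting words by splitting on spaces:
  Word 1: 'bird'
  Word 2: 'tree'
  Word 3: 'quickly'
  Word 4: 'horse'
  Word 5: 'green'
Total words: 5

5


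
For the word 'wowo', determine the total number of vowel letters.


Scanning each character of 'wowo':
  Position 1: 'w' -> consonant (running count: 0)
  Position 2: 'o' -> vowel (running count: 1)
  Position 3: 'w' -> consonant (running count: 1)
  Position 4: 'o' -> vowel (running count: 2)
Total vowels: 2

2


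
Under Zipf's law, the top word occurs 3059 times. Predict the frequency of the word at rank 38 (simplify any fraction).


Zipf's law: freq(rank) = f1 / rank
f1 = 3059, rank = 38
freq = 3059 / 38
GCD(3059, 38) = 19
Simplified: 161/2

161/2


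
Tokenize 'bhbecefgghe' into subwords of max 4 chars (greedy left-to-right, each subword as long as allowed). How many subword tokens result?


'bhbecefgghe' has 11 characters.
Chunking with max size 4:
  Chunk 1: 'bhbe' (positions 0-3)
  Chunk 2: 'cefg' (positions 4-7)
  Chunk 3: 'ghe' (positions 8-10)
Total chunks: ceil(11 / 4) = 3

3


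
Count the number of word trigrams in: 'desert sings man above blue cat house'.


Word trigrams from [7] words:
  Trigram 1: (desert sings man)
  Trigram 2: (sings man above)
  Trigram 3: (man above blue)
  Trigram 4: (above blue cat)
  Trigram 5: (blue cat house)
Total word trigrams: 7 - 2 = 5

5


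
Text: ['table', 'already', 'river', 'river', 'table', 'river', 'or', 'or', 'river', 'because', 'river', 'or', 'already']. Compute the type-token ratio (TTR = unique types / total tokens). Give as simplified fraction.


Tokens: 13
Unique types: ('already', 'because', 'or', 'river', 'table') = 5
TTR = 5/13
Already in lowest terms.

5/13


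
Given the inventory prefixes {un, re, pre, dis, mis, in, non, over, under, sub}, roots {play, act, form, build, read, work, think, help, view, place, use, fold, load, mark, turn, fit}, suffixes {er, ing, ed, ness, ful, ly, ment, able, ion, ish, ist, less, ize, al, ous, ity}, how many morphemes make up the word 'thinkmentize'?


Segmenting 'thinkmentize' against the inventory:
  'think' -> root (morpheme 1)
  'ment' -> suffix (morpheme 2)
  'ize' -> suffix (morpheme 3)
Total morphemes: 3

3


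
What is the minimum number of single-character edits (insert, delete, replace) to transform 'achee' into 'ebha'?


Building DP table for s1='achee' (len 5) and s2='ebha' (len 4):
       e  b  h  a
    0  1  2  3  4
  a 1  1  2  3  3
  c 2  2  2  3  4
  h 3  3  3  2  3
  e 4  3  4  3  3
  e 5  4  4  4  4
Edit distance = dp[5][4] = 4

4


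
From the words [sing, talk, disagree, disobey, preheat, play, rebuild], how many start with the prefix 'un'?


Checking each word for prefix 'un':
  'sing' -> no (count: 0)
  'talk' -> no (count: 0)
  'disagree' -> no (count: 0)
  'disobey' -> no (count: 0)
  'preheat' -> no (count: 0)
  'play' -> no (count: 0)
  'rebuild' -> no (count: 0)
Total with prefix 'un': 0

0


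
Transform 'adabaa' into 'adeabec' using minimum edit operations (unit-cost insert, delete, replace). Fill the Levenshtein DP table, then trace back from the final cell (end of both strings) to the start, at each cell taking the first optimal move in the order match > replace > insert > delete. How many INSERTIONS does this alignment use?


Edit distance = 3. Backtracking from cell (6, 7) with preference match > replace > insert > delete,
then listing the resulting alignment 'adabaa' -> 'adeabec' left to right:
  Step 1: keep 'a'
  Step 2: keep 'd'
  Step 3: insert 'e' [insertion #1]
  Step 4: keep 'a'
  Step 5: keep 'b'
  Step 6: replace a->e
  Step 7: replace a->c
Total insertions: 1

1


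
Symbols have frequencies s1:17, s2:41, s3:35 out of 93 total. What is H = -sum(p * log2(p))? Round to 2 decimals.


Computing entropy H = -sum(p_i * log2(p_i)):
  s1: p = 17/93 = 0.1828, -p*log2(p) = 0.4482
  s2: p = 41/93 = 0.4409, -p*log2(p) = 0.5209
  s3: p = 35/93 = 0.3763, -p*log2(p) = 0.5306
H = sum of terms = 1.4997
Rounded to 2 decimals: 1.50

1.50


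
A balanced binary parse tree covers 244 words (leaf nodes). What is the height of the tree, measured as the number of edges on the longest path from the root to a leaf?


In a balanced binary tree with n leaves the deepest leaf is ceil(log2(n)) edges below the root.
log2(244) = 7.9307
ceil(7.9307) = 8
height (edges) = 8

8


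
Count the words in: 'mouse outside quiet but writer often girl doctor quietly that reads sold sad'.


Counting words by splitting on spaces:
  Word 1: 'mouse'
  Word 2: 'outside'
  Word 3: 'quiet'
  Word 4: 'but'
  Word 5: 'writer'
  Word 6: 'often'
  Word 7: 'girl'
  Word 8: 'doctor'
  Word 9: 'quietly'
  Word 10: 'that'
  Word 11: 'reads'
  Word 12: 'sold'
  Word 13: 'sad'
Total words: 13

13


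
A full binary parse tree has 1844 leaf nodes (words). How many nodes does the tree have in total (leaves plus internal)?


Leaf nodes (terminals): 1844
Internal nodes = n - 1 = 1844 - 1 = 1843
Total = leaves + internal = 1844 + 1843 = 3687

3687


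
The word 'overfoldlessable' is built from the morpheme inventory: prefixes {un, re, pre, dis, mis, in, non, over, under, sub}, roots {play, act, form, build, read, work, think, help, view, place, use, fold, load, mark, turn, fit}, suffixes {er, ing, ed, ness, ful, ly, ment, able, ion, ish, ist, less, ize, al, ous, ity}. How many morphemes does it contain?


Segmenting 'overfoldlessable' against the inventory:
  'over' -> prefix (morpheme 1)
  'fold' -> root (morpheme 2)
  'less' -> suffix (morpheme 3)
  'able' -> suffix (morpheme 4)
Total morphemes: 4

4


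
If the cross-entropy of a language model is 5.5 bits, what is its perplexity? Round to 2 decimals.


Perplexity formula: PP = 2^H
H = 5.5
PP = 2^5.5
Decompose: 2^5.5 = 2^5 * 2^0.5 = 2^5 * sqrt(2)
2^5 = 32, sqrt(2) ~ 1.4142136
PP ~ 32 * 1.4142136 = 45.2548352
Rounded to 2 decimals: 45.25

45.25


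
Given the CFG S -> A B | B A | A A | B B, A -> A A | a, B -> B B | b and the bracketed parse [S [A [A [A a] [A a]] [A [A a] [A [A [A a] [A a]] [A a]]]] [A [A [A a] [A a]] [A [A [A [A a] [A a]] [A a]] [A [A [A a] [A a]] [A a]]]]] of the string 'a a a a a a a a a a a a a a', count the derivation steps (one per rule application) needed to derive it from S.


Every bracketed nonterminal node [X ...] in the tree is produced by exactly one rule application.
Reading the tree off as a leftmost derivation:
  Step 1: S  =>  A A   (applied S -> A A)
  Step 2: A A  =>  A A A   (applied A -> A A)
  Step 3: A A A  =>  A A A A   (applied A -> A A)
  Step 4: A A A A  =>  a A A A   (applied A -> a)
  Step 5: a A A A  =>  a a A A   (applied A -> a)
  Step 6: a a A A  =>  a a A A A   (applied A -> A A)
  Step 7: a a A A A  =>  a a a A A   (applied A -> a)
  Step 8: a a a A A  =>  a a a A A A   (applied A -> A A)
  Step 9: a a a A A A  =>  a a a A A A A   (applied A -> A A)
  Step 10: a a a A A A A  =>  a a a a A A A   (applied A -> a)
  Step 11: a a a a A A A  =>  a a a a a A A   (applied A -> a)
  Step 12: a a a a a A A  =>  a a a a a a A   (applied A -> a)
  Step 13: a a a a a a A  =>  a a a a a a A A   (applied A -> A A)
  Step 14: a a a a a a A A  =>  a a a a a a A A A   (applied A -> A A)
  Step 15: a a a a a a A A A  =>  a a a a a a a A A   (applied A -> a)
  Step 16: a a a a a a a A A  =>  a a a a a a a a A   (applied A -> a)
  Step 17: a a a a a a a a A  =>  a a a a a a a a A A   (applied A -> A A)
  Step 18: a a a a a a a a A A  =>  a a a a a a a a A A A   (applied A -> A A)
  Step 19: a a a a a a a a A A A  =>  a a a a a a a a A A A A   (applied A -> A A)
  Step 20: a a a a a a a a A A A A  =>  a a a a a a a a a A A A   (applied A -> a)
  Step 21: a a a a a a a a a A A A  =>  a a a a a a a a a a A A   (applied A -> a)
  Step 22: a a a a a a a a a a A A  =>  a a a a a a a a a a a A   (applied A -> a)
  Step 23: a a a a a a a a a a a A  =>  a a a a a a a a a a a A A   (applied A -> A A)
  Step 24: a a a a a a a a a a a A A  =>  a a a a a a a a a a a A A A   (applied A -> A A)
  Step 25: a a a a a a a a a a a A A A  =>  a a a a a a a a a a a a A A   (applied A -> a)
  Step 26: a a a a a a a a a a a a A A  =>  a a a a a a a a a a a a a A   (applied A -> a)
  Step 27: a a a a a a a a a a a a a A  =>  a a a a a a a a a a a a a a   (applied A -> a)
Final yield: a a a a a a a a a a a a a a
Total rewrite steps: 27

27


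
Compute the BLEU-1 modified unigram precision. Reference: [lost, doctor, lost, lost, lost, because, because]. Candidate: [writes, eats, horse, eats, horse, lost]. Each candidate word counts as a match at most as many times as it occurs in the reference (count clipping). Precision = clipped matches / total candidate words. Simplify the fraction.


Reference word counts: {'because': 2, 'doctor': 1, 'lost': 4}
Checking each candidate word (with clipping):
  'writes' -> not in reference -> no match (matches: 0)
  'eats' -> not in reference -> no match (matches: 0)
  'horse' -> not in reference -> no match (matches: 0)
  'eats' -> not in reference -> no match (matches: 0)
  'horse' -> not in reference -> no match (matches: 0)
  'lost' -> in reference (ref count 4, used 1/4) -> match (matches: 1)
Clipped matches: 1, Candidate length: 6
Precision = 1/6

1/6


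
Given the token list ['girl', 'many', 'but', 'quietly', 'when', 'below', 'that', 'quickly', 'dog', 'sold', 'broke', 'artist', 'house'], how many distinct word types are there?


Listing all tokens and tracking unique types:
  Token 1: 'girl' -> NEW (unique so far: 1)
  Token 2: 'many' -> NEW (unique so far: 2)
  Token 3: 'but' -> NEW (unique so far: 3)
  Token 4: 'quietly' -> NEW (unique so far: 4)
  Token 5: 'when' -> NEW (unique so far: 5)
  Token 6: 'below' -> NEW (unique so far: 6)
  Token 7: 'that' -> NEW (unique so far: 7)
  Token 8: 'quickly' -> NEW (unique so far: 8)
  Token 9: 'dog' -> NEW (unique so far: 9)
  Token 10: 'sold' -> NEW (unique so far: 10)
  Token 11: 'broke' -> NEW (unique so far: 11)
  Token 12: 'artist' -> NEW (unique so far: 12)
  Token 13: 'house' -> NEW (unique so far: 13)
Unique types: ('artist', 'below', 'broke', 'but', 'dog', 'girl', 'house', 'many', 'quickly', 'quietly', 'sold', 'that', 'when')
Vocabulary size: 13

13


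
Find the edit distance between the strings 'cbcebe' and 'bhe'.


Building DP table for s1='cbcebe' (len 6) and s2='bhe' (len 3):
       b  h  e
    0  1  2  3
  c 1  1  2  3
  b 2  1  2  3
  c 3  2  2  3
  e 4  3  3  2
  b 5  4  4  3
  e 6  5  5  4
Edit distance = dp[6][3] = 4

4


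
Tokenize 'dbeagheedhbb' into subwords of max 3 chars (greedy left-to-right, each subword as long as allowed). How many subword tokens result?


'dbeagheedhbb' has 12 characters.
Chunking with max size 3:
  Chunk 1: 'dbe' (positions 0-2)
  Chunk 2: 'agh' (positions 3-5)
  Chunk 3: 'eed' (positions 6-8)
  Chunk 4: 'hbb' (positions 9-11)
Total chunks: ceil(12 / 3) = 4

4


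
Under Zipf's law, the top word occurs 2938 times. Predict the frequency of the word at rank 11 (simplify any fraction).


Zipf's law: freq(rank) = f1 / rank
f1 = 2938, rank = 11
freq = 2938 / 11
GCD(2938, 11) = 1
Simplified: 2938/11

2938/11


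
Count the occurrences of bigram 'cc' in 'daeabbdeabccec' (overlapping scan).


Scanning 'daeabbdeabccec' for bigram 'cc':
  Position 0: 'da' -> no
  Position 1: 'ae' -> no
  Position 2: 'ea' -> no
  Position 3: 'ab' -> no
  Position 4: 'bb' -> no
  Position 5: 'bd' -> no
  Position 6: 'de' -> no
  Position 7: 'ea' -> no
  Position 8: 'ab' -> no
  Position 9: 'bc' -> no
  Position 10: 'cc' -> MATCH
  Position 11: 'ce' -> no
  Position 12: 'ec' -> no
Total matches: 1

1


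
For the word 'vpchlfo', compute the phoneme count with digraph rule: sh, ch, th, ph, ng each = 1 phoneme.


Parsing 'vpchlfo' greedily, digraphs first:
  'v' -> consonant phoneme (phonemes so far: 1)
  'p' -> consonant phoneme (phonemes so far: 2)
  'ch' -> digraph (1 consonant phoneme) (phonemes so far: 3)
  'l' -> consonant phoneme (phonemes so far: 4)
  'f' -> consonant phoneme (phonemes so far: 5)
  'o' -> vowel phoneme (phonemes so far: 6)
Total phonemes: 6

6


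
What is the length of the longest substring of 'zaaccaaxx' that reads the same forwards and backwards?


Scanning 'zaaccaaxx' for palindromic substrings.
Substring at positions 1-6: 'aaccaa'.
Check: reverse('aaccaa') = 'aaccaa' -> palindrome confirmed.
Neighbouring characters ('z' / 'x') break symmetry, so it cannot extend further.
No longer palindromic substring exists; longest length = 6

6


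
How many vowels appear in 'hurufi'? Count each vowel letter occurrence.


Scanning each character of 'hurufi':
  Position 1: 'h' -> consonant (running count: 0)
  Position 2: 'u' -> vowel (running count: 1)
  Position 3: 'r' -> consonant (running count: 1)
  Position 4: 'u' -> vowel (running count: 2)
  Position 5: 'f' -> consonant (running count: 2)
  Position 6: 'i' -> vowel (running count: 3)
Total vowels: 3

3


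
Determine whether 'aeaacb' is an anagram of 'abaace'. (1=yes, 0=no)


Sort characters of 'aeaacb': 'aaabce'
Sort characters of 'abaace': 'aaabce'
Sorted forms match -> they ARE anagrams
Result: 1

1


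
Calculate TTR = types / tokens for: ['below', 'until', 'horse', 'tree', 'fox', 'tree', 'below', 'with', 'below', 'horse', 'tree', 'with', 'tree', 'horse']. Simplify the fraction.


Tokens: 14
Unique types: ('below', 'fox', 'horse', 'tree', 'until', 'with') = 6
TTR = 6/14
Simplify: divide both by 2 -> 3/7
TTR = 3/7

3/7


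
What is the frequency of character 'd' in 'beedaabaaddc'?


Scanning 'beedaabaaddc' for 'd':
  Position 3: 'd' -> MATCH (count: 1)
  Position 9: 'd' -> MATCH (count: 2)
  Position 10: 'd' -> MATCH (count: 3)
Total occurrences of 'd': 3

3


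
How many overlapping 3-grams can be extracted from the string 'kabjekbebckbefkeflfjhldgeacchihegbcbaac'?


String 'kabjekbebckbefkeflfjhldgeacchihegbcbaac' has length L = 39.
Number of overlapping n-grams = L - n + 1
Substituting: 39 - 3 + 1 = 37

37


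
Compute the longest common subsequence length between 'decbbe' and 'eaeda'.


DP table for LCS of 'decbbe' and 'eaeda':
       e  a  e  d  a
    0  0  0  0  0  0
  d 0  0  0  0  1  1
  e 0  1  1  1  1  1
  c 0  1  1  1  1  1
  b 0  1  1  1  1  1
  b 0  1  1  1  1  1
  e 0  1  1  2  2  2
LCS: 'ee'
LCS length = 2

2


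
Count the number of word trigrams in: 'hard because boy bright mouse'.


Word trigrams from [5] words:
  Trigram 1: (hard because boy)
  Trigram 2: (because boy bright)
  Trigram 3: (boy bright mouse)
Total word trigrams: 5 - 2 = 3

3


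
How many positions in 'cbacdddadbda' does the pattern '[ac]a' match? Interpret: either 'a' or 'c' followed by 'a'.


Pattern: [ac]a means either 'a' or 'c' followed by 'a'.
Scanning 'cbacdddadbda' position-by-position:
  Pos 0: window 'cb' -> no
  Pos 1: window 'ba' -> no
  Pos 2: window 'ac' -> no
  Pos 3: window 'cd' -> no
  Pos 4: window 'dd' -> no
  Pos 5: window 'dd' -> no
  Pos 6: window 'da' -> no
  Pos 7: window 'ad' -> no
  Pos 8: window 'db' -> no
  Pos 9: window 'bd' -> no
  Pos 10: window 'da' -> no
  Pos 11: window 'a' -> no
Total matches: 0

0


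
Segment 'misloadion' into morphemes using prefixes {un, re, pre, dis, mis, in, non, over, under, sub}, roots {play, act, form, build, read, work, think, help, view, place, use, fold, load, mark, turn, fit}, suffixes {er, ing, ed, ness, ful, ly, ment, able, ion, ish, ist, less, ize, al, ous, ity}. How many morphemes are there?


Segmenting 'misloadion' against the inventory:
  'mis' -> prefix (morpheme 1)
  'load' -> root (morpheme 2)
  'ion' -> suffix (morpheme 3)
Total morphemes: 3

3


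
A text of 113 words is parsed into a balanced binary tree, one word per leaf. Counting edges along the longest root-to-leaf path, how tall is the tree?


In a balanced binary tree with n leaves the deepest leaf is ceil(log2(n)) edges below the root.
log2(113) = 6.8202
ceil(6.8202) = 7
height (edges) = 7

7


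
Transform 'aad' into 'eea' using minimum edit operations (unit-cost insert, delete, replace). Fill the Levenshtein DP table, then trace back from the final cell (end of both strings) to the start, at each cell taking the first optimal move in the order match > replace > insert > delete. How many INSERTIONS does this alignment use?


Edit distance = 3. Backtracking from cell (3, 3) with preference match > replace > insert > delete,
then listing the resulting alignment 'aad' -> 'eea' left to right:
  Step 1: replace a->e
  Step 2: replace a->e
  Step 3: replace d->a
Total insertions: 0

0


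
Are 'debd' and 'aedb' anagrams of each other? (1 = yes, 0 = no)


Sort characters of 'debd': 'bdde'
Sort characters of 'aedb': 'abde'
Sorted forms differ -> they are NOT anagrams
Result: 0

0


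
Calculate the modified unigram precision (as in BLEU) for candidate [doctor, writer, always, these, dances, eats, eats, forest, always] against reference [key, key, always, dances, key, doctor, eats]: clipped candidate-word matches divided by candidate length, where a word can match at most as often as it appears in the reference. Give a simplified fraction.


Reference word counts: {'always': 1, 'dances': 1, 'doctor': 1, 'eats': 1, 'key': 3}
Checking each candidate word (with clipping):
  'doctor' -> in reference (ref count 1, used 1/1) -> match (matches: 1)
  'writer' -> not in reference -> no match (matches: 1)
  'always' -> in reference (ref count 1, used 1/1) -> match (matches: 2)
  'these' -> not in reference -> no match (matches: 2)
  'dances' -> in reference (ref count 1, used 1/1) -> match (matches: 3)
  'eats' -> in reference (ref count 1, used 1/1) -> match (matches: 4)
  'eats' -> ref count 1 already used up (1/1) -> clipped, no match (matches: 4)
  'forest' -> not in reference -> no match (matches: 4)
  'always' -> ref count 1 already used up (1/1) -> clipped, no match (matches: 4)
Clipped matches: 4, Candidate length: 9
Precision = 4/9

4/9


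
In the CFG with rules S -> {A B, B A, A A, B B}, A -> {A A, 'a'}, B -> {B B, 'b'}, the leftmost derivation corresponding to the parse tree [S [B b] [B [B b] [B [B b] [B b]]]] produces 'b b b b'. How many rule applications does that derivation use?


Every bracketed nonterminal node [X ...] in the tree is produced by exactly one rule application.
Reading the tree off as a leftmost derivation:
  Step 1: S  =>  B B   (applied S -> B B)
  Step 2: B B  =>  b B   (applied B -> b)
  Step 3: b B  =>  b B B   (applied B -> B B)
  Step 4: b B B  =>  b b B   (applied B -> b)
  Step 5: b b B  =>  b b B B   (applied B -> B B)
  Step 6: b b B B  =>  b b b B   (applied B -> b)
  Step 7: b b b B  =>  b b b b   (applied B -> b)
Final yield: b b b b
Total rewrite steps: 7

7


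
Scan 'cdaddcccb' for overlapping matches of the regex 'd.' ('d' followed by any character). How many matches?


Pattern: d. means 'd' followed by any character.
Scanning 'cdaddcccb' position-by-position:
  Pos 0: window 'cd' -> no
  Pos 1: window 'da' -> MATCH
  Pos 2: window 'ad' -> no
  Pos 3: window 'dd' -> MATCH
  Pos 4: window 'dc' -> MATCH
  Pos 5: window 'cc' -> no
  Pos 6: window 'cc' -> no
  Pos 7: window 'cb' -> no
  Pos 8: window 'b' -> no
Total matches: 3

3


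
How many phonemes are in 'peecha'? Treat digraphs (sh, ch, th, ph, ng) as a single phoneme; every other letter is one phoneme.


Parsing 'peecha' greedily, digraphs first:
  'p' -> consonant phoneme (phonemes so far: 1)
  'e' -> vowel phoneme (phonemes so far: 2)
  'e' -> vowel phoneme (phonemes so far: 3)
  'ch' -> digraph (1 consonant phoneme) (phonemes so far: 4)
  'a' -> vowel phoneme (phonemes so far: 5)
Total phonemes: 5

5


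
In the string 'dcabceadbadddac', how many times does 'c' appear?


Scanning 'dcabceadbadddac' for 'c':
  Position 1: 'c' -> MATCH (count: 1)
  Position 4: 'c' -> MATCH (count: 2)
  Position 14: 'c' -> MATCH (count: 3)
Total occurrences of 'c': 3

3


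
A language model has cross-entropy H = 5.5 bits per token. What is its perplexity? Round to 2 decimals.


Perplexity formula: PP = 2^H
H = 5.5
PP = 2^5.5
Decompose: 2^5.5 = 2^5 * 2^0.5 = 2^5 * sqrt(2)
2^5 = 32, sqrt(2) ~ 1.4142136
PP ~ 32 * 1.4142136 = 45.2548352
Rounded to 2 decimals: 45.25

45.25
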